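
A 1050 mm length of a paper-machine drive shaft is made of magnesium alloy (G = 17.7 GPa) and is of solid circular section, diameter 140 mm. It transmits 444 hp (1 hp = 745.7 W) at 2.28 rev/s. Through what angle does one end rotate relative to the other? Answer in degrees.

ω = 2π·2.28 = 14.33 rad/s, so T = P/ω = 444×745.7 / 14.33 = 23110 N·m.
J = πd⁴/32 = π(0.140)⁴/32 = 3.771×10^-5 m⁴.
θ = T·L/(G·J) = 23110 × 1.05 / (17.7×10⁹ × 3.771×10^-5) = 0.03635 rad.

2.08°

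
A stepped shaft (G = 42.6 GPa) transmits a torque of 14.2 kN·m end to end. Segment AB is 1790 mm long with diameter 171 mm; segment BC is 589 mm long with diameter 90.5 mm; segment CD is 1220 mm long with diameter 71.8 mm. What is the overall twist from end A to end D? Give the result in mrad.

193 mrad

J_AB = π(0.171)⁴/32 = 8.39×10^-5 m⁴; J_BC = π(0.0905)⁴/32 = 6.59×10^-6 m⁴; J_CD = π(0.0718)⁴/32 = 2.61×10^-6 m⁴.
θ = (T/G)·Σ L_i/J_i = (14200/42.6×10⁹)·(1.79/8.39×10^-5 + 0.589/6.59×10^-6 + 1.22/2.61×10^-6) = 0.1928 rad.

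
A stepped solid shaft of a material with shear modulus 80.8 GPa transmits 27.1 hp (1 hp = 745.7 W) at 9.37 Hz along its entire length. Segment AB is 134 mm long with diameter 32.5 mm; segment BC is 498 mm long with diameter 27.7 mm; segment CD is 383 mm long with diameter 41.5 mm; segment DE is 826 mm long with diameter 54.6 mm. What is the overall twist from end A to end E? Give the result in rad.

ω = 2π·9.37 = 58.87 rad/s, so T = P/ω = 27.1×745.7 / 58.87 = 343.3 N·m.
J_AB = π(0.0325)⁴/32 = 1.10×10^-7 m⁴; J_BC = π(0.0277)⁴/32 = 5.78×10^-8 m⁴; J_CD = π(0.0415)⁴/32 = 2.91×10^-7 m⁴; J_DE = π(0.0546)⁴/32 = 8.73×10^-7 m⁴.
θ = (T/G)·Σ L_i/J_i = (343.3/80.8×10⁹)·(0.134/1.10×10^-7 + 0.498/5.78×10^-8 + 0.383/2.91×10^-7 + 0.826/8.73×10^-7) = 0.05141 rad.

0.0514 rad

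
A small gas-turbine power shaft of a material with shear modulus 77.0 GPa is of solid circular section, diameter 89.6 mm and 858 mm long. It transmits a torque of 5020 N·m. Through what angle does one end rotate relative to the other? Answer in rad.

0.00884 rad

J = πd⁴/32 = π(0.0896)⁴/32 = 6.327×10^-6 m⁴.
θ = T·L/(G·J) = 5020 × 0.858 / (77.0×10⁹ × 6.327×10^-6) = 8.840×10^-3 rad.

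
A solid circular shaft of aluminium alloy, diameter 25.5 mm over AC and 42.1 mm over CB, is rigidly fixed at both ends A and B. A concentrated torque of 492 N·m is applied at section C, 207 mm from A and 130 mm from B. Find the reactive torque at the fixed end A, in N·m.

Compatibility: T_A·a/J_AC = T_B·b/J_CB with T_A + T_B = T₀.
J_AC = 4.15×10^-8 m⁴, J_CB = 3.08×10^-7 m⁴, so T_A = T₀·(J_AC/a)/((J_AC/a)+(J_CB/b)) = 38.35 N·m, T_B = 453.7 N·m.

38.3 N·m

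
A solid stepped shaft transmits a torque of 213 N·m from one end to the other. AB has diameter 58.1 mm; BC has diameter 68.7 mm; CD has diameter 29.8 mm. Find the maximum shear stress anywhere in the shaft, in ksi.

5.95 ksi

Under the same torque, τ_max = 16T/(πd³) is largest where d is smallest — segment CD (d = 29.8 mm).
τ_max = 16·213.0/(π·(0.0298)³) = 4.099×10^7 Pa.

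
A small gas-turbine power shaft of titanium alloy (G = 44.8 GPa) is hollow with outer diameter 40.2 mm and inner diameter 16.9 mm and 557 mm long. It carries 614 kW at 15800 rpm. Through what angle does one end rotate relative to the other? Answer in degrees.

ω = 2π·15800/60 = 1655 rad/s, so T = P/ω = 614×10³ / 1655 = 371.1 N·m.
J = π(d_o⁴ − d_i⁴)/32 = π(0.0402⁴ − 0.0169⁴)/32 = 2.484×10^-7 m⁴.
θ = T·L/(G·J) = 371.1 × 0.557 / (44.8×10⁹ × 2.484×10^-7) = 0.01858 rad.

1.06°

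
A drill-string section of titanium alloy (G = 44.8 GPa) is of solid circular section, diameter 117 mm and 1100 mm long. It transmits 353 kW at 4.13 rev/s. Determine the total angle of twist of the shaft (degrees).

1.04°

ω = 2π·4.13 = 25.95 rad/s, so T = P/ω = 353×10³ / 25.95 = 13600 N·m.
J = πd⁴/32 = π(0.117)⁴/32 = 1.840×10^-5 m⁴.
θ = T·L/(G·J) = 13600 × 1.10 / (44.8×10⁹ × 1.840×10^-5) = 0.01816 rad.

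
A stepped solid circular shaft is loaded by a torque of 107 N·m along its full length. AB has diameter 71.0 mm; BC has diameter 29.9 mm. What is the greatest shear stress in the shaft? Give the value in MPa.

20.4 MPa

Under the same torque, τ_max = 16T/(πd³) is largest where d is smallest — segment BC (d = 29.9 mm).
τ_max = 16·107.0/(π·(0.0299)³) = 2.039×10^7 Pa.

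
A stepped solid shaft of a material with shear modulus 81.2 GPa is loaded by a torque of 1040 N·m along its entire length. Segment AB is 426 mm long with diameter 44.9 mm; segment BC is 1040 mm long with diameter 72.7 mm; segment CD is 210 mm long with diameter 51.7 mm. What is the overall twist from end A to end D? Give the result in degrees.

1.28°

J_AB = π(0.0449)⁴/32 = 3.99×10^-7 m⁴; J_BC = π(0.0727)⁴/32 = 2.74×10^-6 m⁴; J_CD = π(0.0517)⁴/32 = 7.01×10^-7 m⁴.
θ = (T/G)·Σ L_i/J_i = (1040/81.2×10⁹)·(0.426/3.99×10^-7 + 1.04/2.74×10^-6 + 0.210/7.01×10^-7) = 0.02237 rad.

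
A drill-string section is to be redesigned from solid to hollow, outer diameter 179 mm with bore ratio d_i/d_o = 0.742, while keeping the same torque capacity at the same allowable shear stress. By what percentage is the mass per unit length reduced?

Equal τ_max and T ⇒ the solid shaft needs d_s³ = d_o³(1−k⁴), so d_s = 179·(1−0.742⁴)^(1/3) = 158.7 mm.
Area ratio A_h/A_s = d_o²(1−k²)/d_s² = (1−k²)/(1−k⁴)^(2/3) = 0.5718.
Mass saving = 1 − 0.5718 = 42.8 %.

42.8 %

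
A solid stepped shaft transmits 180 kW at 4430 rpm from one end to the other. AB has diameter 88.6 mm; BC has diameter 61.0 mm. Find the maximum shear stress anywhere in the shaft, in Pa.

8.71e6 Pa

ω = 2π·4430/60 = 463.9 rad/s, so T = P/ω = 180×10³ / 463.9 = 388.0 N·m.
Under the same torque, τ_max = 16T/(πd³) is largest where d is smallest — segment BC (d = 61.0 mm).
τ_max = 16·388.0/(π·(0.0610)³) = 8.706×10^6 Pa.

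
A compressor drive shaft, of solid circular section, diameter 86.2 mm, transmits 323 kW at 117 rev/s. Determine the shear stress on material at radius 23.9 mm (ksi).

0.281 ksi

ω = 2π·117 = 735.1 rad/s, so T = P/ω = 323×10³ / 735.1 = 439.4 N·m.
J = πd⁴/32 = π(0.0862)⁴/32 = 5.420×10^-6 m⁴.
Shear stress varies linearly with radius: τ = T·r/J = 439.4 × 0.0239 / 5.420×10^-6 = 1.937×10^6 Pa.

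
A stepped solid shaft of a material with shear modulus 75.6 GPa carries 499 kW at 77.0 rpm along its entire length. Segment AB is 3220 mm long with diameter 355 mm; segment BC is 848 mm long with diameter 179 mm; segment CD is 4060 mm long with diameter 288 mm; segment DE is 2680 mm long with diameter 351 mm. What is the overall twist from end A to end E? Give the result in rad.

ω = 2π·77.0/60 = 8.063 rad/s, so T = P/ω = 499×10³ / 8.063 = 61880 N·m.
J_AB = π(0.355)⁴/32 = 1.56×10^-3 m⁴; J_BC = π(0.179)⁴/32 = 1.01×10^-4 m⁴; J_CD = π(0.288)⁴/32 = 6.75×10^-4 m⁴; J_DE = π(0.351)⁴/32 = 1.49×10^-3 m⁴.
θ = (T/G)·Σ L_i/J_i = (61880/75.6×10⁹)·(3.22/1.56×10^-3 + 0.848/1.01×10^-4 + 4.06/6.75×10^-4 + 2.68/1.49×10^-3) = 0.01497 rad.

0.0150 rad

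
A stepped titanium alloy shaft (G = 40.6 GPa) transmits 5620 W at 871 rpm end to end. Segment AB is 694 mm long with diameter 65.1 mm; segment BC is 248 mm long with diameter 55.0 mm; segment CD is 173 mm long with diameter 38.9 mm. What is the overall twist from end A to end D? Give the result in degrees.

ω = 2π·871/60 = 91.21 rad/s, so T = P/ω = 5620 / 91.21 = 61.62 N·m.
J_AB = π(0.0651)⁴/32 = 1.76×10^-6 m⁴; J_BC = π(0.0550)⁴/32 = 8.98×10^-7 m⁴; J_CD = π(0.0389)⁴/32 = 2.25×10^-7 m⁴.
θ = (T/G)·Σ L_i/J_i = (61.62/40.6×10⁹)·(0.694/1.76×10^-6 + 0.248/8.98×10^-7 + 0.173/2.25×10^-7) = 2.184×10^-3 rad.

0.125°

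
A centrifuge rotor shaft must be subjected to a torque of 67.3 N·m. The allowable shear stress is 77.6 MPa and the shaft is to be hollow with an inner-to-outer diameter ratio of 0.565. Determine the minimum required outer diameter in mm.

For a hollow shaft with d_i/d_o = 0.565: τ_max = 16T/(π d_o³ (1−k⁴)), so d_o = [16T/(π τ_allow (1−k⁴))]^(1/3) = [16·67.30/(π·7.76×10^7·0.8981)]^(1/3) = 0.01701 m.

17.0 mm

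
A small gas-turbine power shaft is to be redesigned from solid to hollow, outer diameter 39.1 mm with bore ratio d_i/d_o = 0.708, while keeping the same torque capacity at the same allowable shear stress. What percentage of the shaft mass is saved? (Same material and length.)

Equal τ_max and T ⇒ the solid shaft needs d_s³ = d_o³(1−k⁴), so d_s = 39.1·(1−0.708⁴)^(1/3) = 35.50 mm.
Area ratio A_h/A_s = d_o²(1−k²)/d_s² = (1−k²)/(1−k⁴)^(2/3) = 0.6049.
Mass saving = 1 − 0.6049 = 39.5 %.

39.5 %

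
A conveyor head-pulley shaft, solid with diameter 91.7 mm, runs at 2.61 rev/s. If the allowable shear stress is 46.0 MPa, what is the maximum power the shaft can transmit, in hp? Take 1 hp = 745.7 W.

153 hp

J = πd⁴/32 = π(0.0917)⁴/32 = 6.942×10^-6 m⁴.
T_max = τ_allow·J/r = 4.60×10^7 × 6.942×10^-6 / 0.0459 = 6965 N·m.
ω = 2π·2.61 = 16.40 rad/s, so P_max = T_max·ω = 1.142×10^5 W.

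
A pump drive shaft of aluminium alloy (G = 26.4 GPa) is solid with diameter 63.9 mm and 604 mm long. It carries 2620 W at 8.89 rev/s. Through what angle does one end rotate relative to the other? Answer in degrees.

0.0376°

ω = 2π·8.89 = 55.86 rad/s, so T = P/ω = 2620 / 55.86 = 46.91 N·m.
J = πd⁴/32 = π(0.0639)⁴/32 = 1.637×10^-6 m⁴.
θ = T·L/(G·J) = 46.91 × 0.604 / (26.4×10⁹ × 1.637×10^-6) = 6.556×10^-4 rad.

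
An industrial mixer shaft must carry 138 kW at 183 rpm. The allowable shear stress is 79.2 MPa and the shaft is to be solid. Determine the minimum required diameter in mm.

ω = 2π·183/60 = 19.16 rad/s, so T = P/ω = 138×10³ / 19.16 = 7201 N·m.
For a solid shaft τ_max = 16T/(πd³), so d = (16T/(π τ_allow))^(1/3) = (16·7201/(π·7.92×10^7))^(1/3) = 0.07737 m.

77.4 mm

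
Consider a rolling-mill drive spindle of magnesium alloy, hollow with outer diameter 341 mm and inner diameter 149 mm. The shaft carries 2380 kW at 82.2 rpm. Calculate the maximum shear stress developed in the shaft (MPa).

ω = 2π·82.2/60 = 8.608 rad/s, so T = P/ω = 2380×10³ / 8.608 = 276500 N·m.
J = π(d_o⁴ − d_i⁴)/32 = π(0.341⁴ − 0.149⁴)/32 = 1.279×10^-3 m⁴.
τ_max = T·r/J = 276500 × 0.171 / 1.279×10^-3 = 3.686×10^7 Pa.

36.9 MPa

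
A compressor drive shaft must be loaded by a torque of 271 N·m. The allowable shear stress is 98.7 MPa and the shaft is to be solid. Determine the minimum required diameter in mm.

24.1 mm

For a solid shaft τ_max = 16T/(πd³), so d = (16T/(π τ_allow))^(1/3) = (16·271.0/(π·9.87×10^7))^(1/3) = 0.02409 m.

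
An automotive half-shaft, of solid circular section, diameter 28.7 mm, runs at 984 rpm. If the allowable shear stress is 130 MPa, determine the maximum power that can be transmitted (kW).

J = πd⁴/32 = π(0.0287)⁴/32 = 6.661×10^-8 m⁴.
T_max = τ_allow·J/r = 1.30×10^8 × 6.661×10^-8 / 0.0143 = 603.4 N·m.
ω = 2π·984/60 = 103.0 rad/s, so P_max = T_max·ω = 6.218×10^4 W.

62.2 kW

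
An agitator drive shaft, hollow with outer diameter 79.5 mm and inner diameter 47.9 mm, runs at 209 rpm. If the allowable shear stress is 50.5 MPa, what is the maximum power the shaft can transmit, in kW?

94.7 kW

J = π(d_o⁴ − d_i⁴)/32 = π(0.0795⁴ − 0.0479⁴)/32 = 3.405×10^-6 m⁴.
T_max = τ_allow·J/r = 5.05×10^7 × 3.405×10^-6 / 0.0398 = 4326 N·m.
ω = 2π·209/60 = 21.89 rad/s, so P_max = T_max·ω = 9.467×10^4 W.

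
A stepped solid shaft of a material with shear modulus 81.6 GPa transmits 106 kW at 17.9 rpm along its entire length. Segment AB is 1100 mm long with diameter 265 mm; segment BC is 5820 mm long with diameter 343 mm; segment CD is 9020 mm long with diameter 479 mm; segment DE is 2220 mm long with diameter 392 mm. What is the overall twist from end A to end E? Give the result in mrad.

6.42 mrad

ω = 2π·17.9/60 = 1.874 rad/s, so T = P/ω = 106×10³ / 1.874 = 56550 N·m.
J_AB = π(0.265)⁴/32 = 4.84×10^-4 m⁴; J_BC = π(0.343)⁴/32 = 1.36×10^-3 m⁴; J_CD = π(0.479)⁴/32 = 5.17×10^-3 m⁴; J_DE = π(0.392)⁴/32 = 2.32×10^-3 m⁴.
θ = (T/G)·Σ L_i/J_i = (56550/81.6×10⁹)·(1.10/4.84×10^-4 + 5.82/1.36×10^-3 + 9.02/5.17×10^-3 + 2.22/2.32×10^-3) = 6.416×10^-3 rad.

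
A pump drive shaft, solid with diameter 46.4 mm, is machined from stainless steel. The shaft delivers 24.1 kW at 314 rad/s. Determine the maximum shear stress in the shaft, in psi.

568 psi

ω = 314 rad/s, so T = P/ω = 24.1×10³ / 314.0 = 76.75 N·m.
J = πd⁴/32 = π(0.0464)⁴/32 = 4.551×10^-7 m⁴.
τ_max = T·r/J = 76.75 × 0.0232 / 4.551×10^-7 = 3.913×10^6 Pa.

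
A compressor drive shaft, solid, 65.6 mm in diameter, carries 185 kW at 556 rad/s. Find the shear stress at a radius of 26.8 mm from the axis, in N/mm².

ω = 556 rad/s, so T = P/ω = 185×10³ / 556.0 = 332.7 N·m.
J = πd⁴/32 = π(0.0656)⁴/32 = 1.818×10^-6 m⁴.
Shear stress varies linearly with radius: τ = T·r/J = 332.7 × 0.0268 / 1.818×10^-6 = 4.905×10^6 Pa.

4.90 N/mm²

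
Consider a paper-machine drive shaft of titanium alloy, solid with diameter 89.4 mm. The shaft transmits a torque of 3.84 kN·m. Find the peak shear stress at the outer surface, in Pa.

J = πd⁴/32 = π(0.0894)⁴/32 = 6.271×10^-6 m⁴.
τ_max = T·r/J = 3840 × 0.0447 / 6.271×10^-6 = 2.737×10^7 Pa.

2.74e7 Pa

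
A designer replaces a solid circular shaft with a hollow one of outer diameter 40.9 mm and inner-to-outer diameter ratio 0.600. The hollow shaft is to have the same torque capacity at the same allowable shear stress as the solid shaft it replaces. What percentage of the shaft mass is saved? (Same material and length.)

29.8 %

Equal τ_max and T ⇒ the solid shaft needs d_s³ = d_o³(1−k⁴), so d_s = 40.9·(1−0.600⁴)^(1/3) = 39.05 mm.
Area ratio A_h/A_s = d_o²(1−k²)/d_s² = (1−k²)/(1−k⁴)^(2/3) = 0.7020.
Mass saving = 1 − 0.7020 = 29.8 %.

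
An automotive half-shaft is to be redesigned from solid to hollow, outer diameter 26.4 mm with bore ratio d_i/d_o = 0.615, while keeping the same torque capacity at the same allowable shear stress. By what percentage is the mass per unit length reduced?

Equal τ_max and T ⇒ the solid shaft needs d_s³ = d_o³(1−k⁴), so d_s = 26.4·(1−0.615⁴)^(1/3) = 25.08 mm.
Area ratio A_h/A_s = d_o²(1−k²)/d_s² = (1−k²)/(1−k⁴)^(2/3) = 0.6892.
Mass saving = 1 − 0.6892 = 31.1 %.

31.1 %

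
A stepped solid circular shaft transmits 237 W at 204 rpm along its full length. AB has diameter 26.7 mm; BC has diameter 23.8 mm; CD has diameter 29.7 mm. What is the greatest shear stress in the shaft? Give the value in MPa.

ω = 2π·204/60 = 21.36 rad/s, so T = P/ω = 237 / 21.36 = 11.09 N·m.
Under the same torque, τ_max = 16T/(πd³) is largest where d is smallest — segment BC (d = 23.8 mm).
τ_max = 16·11.09/(π·(0.0238)³) = 4.191×10^6 Pa.

4.19 MPa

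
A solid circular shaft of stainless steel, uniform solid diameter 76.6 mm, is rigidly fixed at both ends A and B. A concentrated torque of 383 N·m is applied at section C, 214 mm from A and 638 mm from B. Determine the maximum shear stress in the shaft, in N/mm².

3.25 N/mm²

With uniform GJ and both ends fixed, compatibility θ_AC = θ_CB gives T_A·a = T_B·b, together with T_A + T_B = T₀.
T_A = T₀·b/(a+b) = 383.0·638/852.0 = 286.8 N·m; T_B = 96.20 N·m.
τ in each portion: τ_AC = 3.25×10^6 Pa, τ_CB = 1.09×10^6 Pa; maximum is in AC.
τ_max = T_AC·r/J = 286.8·0.0383/3.38×10^-6 = 3.250×10^6 Pa.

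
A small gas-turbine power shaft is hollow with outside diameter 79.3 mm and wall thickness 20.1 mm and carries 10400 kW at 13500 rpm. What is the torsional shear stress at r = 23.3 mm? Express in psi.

6810 psi

ω = 2π·13500/60 = 1414 rad/s, so T = P/ω = 10400×10³ / 1414 = 7356 N·m.
J = π(d_o⁴ − d_i⁴)/32 = π(0.0793⁴ − 0.0391⁴)/32 = 3.653×10^-6 m⁴.
Shear stress varies linearly with radius: τ = T·r/J = 7356 × 0.0233 / 3.653×10^-6 = 4.692×10^7 Pa.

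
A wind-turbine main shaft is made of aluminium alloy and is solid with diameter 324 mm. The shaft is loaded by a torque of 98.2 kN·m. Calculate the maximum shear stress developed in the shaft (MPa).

14.7 MPa

J = πd⁴/32 = π(0.324)⁴/32 = 1.082×10^-3 m⁴.
τ_max = T·r/J = 98200 × 0.162 / 1.082×10^-3 = 1.470×10^7 Pa.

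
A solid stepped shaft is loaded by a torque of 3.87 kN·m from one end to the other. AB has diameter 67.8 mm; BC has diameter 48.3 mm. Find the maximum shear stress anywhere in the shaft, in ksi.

Under the same torque, τ_max = 16T/(πd³) is largest where d is smallest — segment BC (d = 48.3 mm).
τ_max = 16·3870/(π·(0.0483)³) = 1.749×10^8 Pa.

25.4 ksi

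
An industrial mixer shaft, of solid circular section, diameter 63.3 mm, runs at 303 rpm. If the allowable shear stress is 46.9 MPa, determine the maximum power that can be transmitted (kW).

J = πd⁴/32 = π(0.0633)⁴/32 = 1.576×10^-6 m⁴.
T_max = τ_allow·J/r = 4.69×10^7 × 1.576×10^-6 / 0.0316 = 2336 N·m.
ω = 2π·303/60 = 31.73 rad/s, so P_max = T_max·ω = 7.411×10^4 W.

74.1 kW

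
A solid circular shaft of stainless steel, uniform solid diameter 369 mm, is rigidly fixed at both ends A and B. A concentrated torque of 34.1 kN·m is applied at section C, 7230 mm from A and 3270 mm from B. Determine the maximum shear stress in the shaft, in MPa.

2.38 MPa

With uniform GJ and both ends fixed, compatibility θ_AC = θ_CB gives T_A·a = T_B·b, together with T_A + T_B = T₀.
T_A = T₀·b/(a+b) = 34100·3270/10500 = 10620 N·m; T_B = 23480 N·m.
τ in each portion: τ_AC = 1.08×10^6 Pa, τ_CB = 2.38×10^6 Pa; maximum is in CB.
τ_max = T_CB·r/J = 23480·0.184/1.82×10^-3 = 2.380×10^6 Pa.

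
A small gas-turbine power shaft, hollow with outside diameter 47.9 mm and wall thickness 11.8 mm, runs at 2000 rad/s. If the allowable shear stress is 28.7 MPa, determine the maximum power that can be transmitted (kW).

J = π(d_o⁴ − d_i⁴)/32 = π(0.0479⁴ − 0.0243⁴)/32 = 4.826×10^-7 m⁴.
T_max = τ_allow·J/r = 2.87×10^7 × 4.826×10^-7 / 0.0239 = 578.3 N·m.
ω = 2000 rad/s, so P_max = T_max·ω = 1.157×10^6 W.

1160 kW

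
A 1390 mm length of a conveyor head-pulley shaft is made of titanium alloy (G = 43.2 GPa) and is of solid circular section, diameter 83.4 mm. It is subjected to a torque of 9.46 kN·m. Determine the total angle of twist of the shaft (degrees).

3.67°

J = πd⁴/32 = π(0.0834)⁴/32 = 4.750×10^-6 m⁴.
θ = T·L/(G·J) = 9460 × 1.39 / (43.2×10⁹ × 4.750×10^-6) = 0.06409 rad.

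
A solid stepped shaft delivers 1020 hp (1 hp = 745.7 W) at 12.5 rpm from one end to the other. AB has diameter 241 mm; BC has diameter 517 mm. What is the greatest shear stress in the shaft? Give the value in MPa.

211 MPa

ω = 2π·12.5/60 = 1.309 rad/s, so T = P/ω = 1020×745.7 / 1.309 = 581100 N·m.
Under the same torque, τ_max = 16T/(πd³) is largest where d is smallest — segment AB (d = 241 mm).
τ_max = 16·581100/(π·(0.241)³) = 2.114×10^8 Pa.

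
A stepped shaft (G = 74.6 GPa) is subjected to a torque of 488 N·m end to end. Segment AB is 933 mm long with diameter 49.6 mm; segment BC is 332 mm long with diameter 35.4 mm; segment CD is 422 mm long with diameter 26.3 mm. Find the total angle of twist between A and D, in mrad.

J_AB = π(0.0496)⁴/32 = 5.94×10^-7 m⁴; J_BC = π(0.0354)⁴/32 = 1.54×10^-7 m⁴; J_CD = π(0.0263)⁴/32 = 4.70×10^-8 m⁴.
θ = (T/G)·Σ L_i/J_i = (488.0/74.6×10⁹)·(0.933/5.94×10^-7 + 0.332/1.54×10^-7 + 0.422/4.70×10^-8) = 0.08313 rad.

83.1 mrad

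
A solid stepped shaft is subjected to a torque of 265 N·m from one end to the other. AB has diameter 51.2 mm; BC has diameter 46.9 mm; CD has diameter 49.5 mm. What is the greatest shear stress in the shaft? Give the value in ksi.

Under the same torque, τ_max = 16T/(πd³) is largest where d is smallest — segment BC (d = 46.9 mm).
τ_max = 16·265.0/(π·(0.0469)³) = 1.308×10^7 Pa.

1.90 ksi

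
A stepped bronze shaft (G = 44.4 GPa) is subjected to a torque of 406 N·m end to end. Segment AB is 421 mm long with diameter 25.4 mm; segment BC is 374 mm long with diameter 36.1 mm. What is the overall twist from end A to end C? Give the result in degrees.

6.57°

J_AB = π(0.0254)⁴/32 = 4.09×10^-8 m⁴; J_BC = π(0.0361)⁴/32 = 1.67×10^-7 m⁴.
θ = (T/G)·Σ L_i/J_i = (406.0/44.4×10⁹)·(0.421/4.09×10^-8 + 0.374/1.67×10^-7) = 0.1147 rad.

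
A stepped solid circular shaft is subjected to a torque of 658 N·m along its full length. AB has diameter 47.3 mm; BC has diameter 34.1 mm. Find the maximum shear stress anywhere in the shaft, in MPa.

Under the same torque, τ_max = 16T/(πd³) is largest where d is smallest — segment BC (d = 34.1 mm).
τ_max = 16·658.0/(π·(0.0341)³) = 8.451×10^7 Pa.

84.5 MPa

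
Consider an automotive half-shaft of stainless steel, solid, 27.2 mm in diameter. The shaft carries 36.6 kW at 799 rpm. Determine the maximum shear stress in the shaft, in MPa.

ω = 2π·799/60 = 83.67 rad/s, so T = P/ω = 36.6×10³ / 83.67 = 437.4 N·m.
J = πd⁴/32 = π(0.0272)⁴/32 = 5.374×10^-8 m⁴.
τ_max = T·r/J = 437.4 × 0.0136 / 5.374×10^-8 = 1.107×10^8 Pa.

111 MPa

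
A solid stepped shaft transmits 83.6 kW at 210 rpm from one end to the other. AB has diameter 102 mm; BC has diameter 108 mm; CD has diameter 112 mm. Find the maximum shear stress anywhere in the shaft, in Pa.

1.82e7 Pa

ω = 2π·210/60 = 21.99 rad/s, so T = P/ω = 83.6×10³ / 21.99 = 3802 N·m.
Under the same torque, τ_max = 16T/(πd³) is largest where d is smallest — segment AB (d = 102 mm).
τ_max = 16·3802/(π·(0.102)³) = 1.824×10^7 Pa.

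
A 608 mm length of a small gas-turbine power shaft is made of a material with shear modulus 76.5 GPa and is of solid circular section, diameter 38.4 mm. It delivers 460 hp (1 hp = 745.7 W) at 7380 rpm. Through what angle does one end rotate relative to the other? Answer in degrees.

ω = 2π·7380/60 = 772.8 rad/s, so T = P/ω = 460×745.7 / 772.8 = 443.9 N·m.
J = πd⁴/32 = π(0.0384)⁴/32 = 2.135×10^-7 m⁴.
θ = T·L/(G·J) = 443.9 × 0.608 / (76.5×10⁹ × 2.135×10^-7) = 0.01653 rad.

0.947°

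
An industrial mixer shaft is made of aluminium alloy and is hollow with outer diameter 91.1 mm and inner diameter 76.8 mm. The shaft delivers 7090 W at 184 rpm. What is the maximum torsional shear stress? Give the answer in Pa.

5.01e6 Pa

ω = 2π·184/60 = 19.27 rad/s, so T = P/ω = 7090 / 19.27 = 368.0 N·m.
J = π(d_o⁴ − d_i⁴)/32 = π(0.0911⁴ − 0.0768⁴)/32 = 3.347×10^-6 m⁴.
τ_max = T·r/J = 368.0 × 0.0456 / 3.347×10^-6 = 5.008×10^6 Pa.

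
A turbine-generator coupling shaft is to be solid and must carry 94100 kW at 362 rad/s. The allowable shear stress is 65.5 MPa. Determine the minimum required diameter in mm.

272 mm

ω = 362 rad/s, so T = P/ω = 94100×10³ / 362.0 = 259900 N·m.
For a solid shaft τ_max = 16T/(πd³), so d = (16T/(π τ_allow))^(1/3) = (16·259900/(π·6.55×10^7))^(1/3) = 0.2724 m.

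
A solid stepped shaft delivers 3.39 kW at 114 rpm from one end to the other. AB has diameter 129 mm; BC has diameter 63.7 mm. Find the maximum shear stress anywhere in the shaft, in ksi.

ω = 2π·114/60 = 11.94 rad/s, so T = P/ω = 3.39×10³ / 11.94 = 284.0 N·m.
Under the same torque, τ_max = 16T/(πd³) is largest where d is smallest — segment BC (d = 63.7 mm).
τ_max = 16·284.0/(π·(0.0637)³) = 5.595×10^6 Pa.

0.812 ksi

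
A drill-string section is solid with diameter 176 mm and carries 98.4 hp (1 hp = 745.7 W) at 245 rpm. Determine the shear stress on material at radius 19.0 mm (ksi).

0.0837 ksi

ω = 2π·245/60 = 25.66 rad/s, so T = P/ω = 98.4×745.7 / 25.66 = 2860 N·m.
J = πd⁴/32 = π(0.176)⁴/32 = 9.420×10^-5 m⁴.
Shear stress varies linearly with radius: τ = T·r/J = 2860 × 0.0190 / 9.420×10^-5 = 5.769×10^5 Pa.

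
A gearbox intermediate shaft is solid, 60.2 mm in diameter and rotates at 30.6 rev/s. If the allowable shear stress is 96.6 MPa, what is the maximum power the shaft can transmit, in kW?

J = πd⁴/32 = π(0.0602)⁴/32 = 1.289×10^-6 m⁴.
T_max = τ_allow·J/r = 9.66×10^7 × 1.289×10^-6 / 0.0301 = 4138 N·m.
ω = 2π·30.6 = 192.3 rad/s, so P_max = T_max·ω = 7.956×10^5 W.

796 kW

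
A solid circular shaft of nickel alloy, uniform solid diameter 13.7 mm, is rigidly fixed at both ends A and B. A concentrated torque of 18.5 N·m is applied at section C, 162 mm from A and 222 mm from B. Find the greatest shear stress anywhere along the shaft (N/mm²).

With uniform GJ and both ends fixed, compatibility θ_AC = θ_CB gives T_A·a = T_B·b, together with T_A + T_B = T₀.
T_A = T₀·b/(a+b) = 18.50·222/384.0 = 10.70 N·m; T_B = 7.805 N·m.
τ in each portion: τ_AC = 2.12×10^7 Pa, τ_CB = 1.55×10^7 Pa; maximum is in AC.
τ_max = T_AC·r/J = 10.70·0.00685/3.46×10^-9 = 2.118×10^7 Pa.

21.2 N/mm²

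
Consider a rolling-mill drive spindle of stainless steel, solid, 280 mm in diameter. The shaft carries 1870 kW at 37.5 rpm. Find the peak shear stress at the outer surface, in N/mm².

110 N/mm²

ω = 2π·37.5/60 = 3.927 rad/s, so T = P/ω = 1870×10³ / 3.927 = 476200 N·m.
J = πd⁴/32 = π(0.280)⁴/32 = 6.034×10^-4 m⁴.
τ_max = T·r/J = 476200 × 0.140 / 6.034×10^-4 = 1.105×10^8 Pa.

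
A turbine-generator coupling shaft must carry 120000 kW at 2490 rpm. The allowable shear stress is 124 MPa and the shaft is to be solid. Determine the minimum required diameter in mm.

ω = 2π·2490/60 = 260.8 rad/s, so T = P/ω = 120000×10³ / 260.8 = 460200 N·m.
For a solid shaft τ_max = 16T/(πd³), so d = (16T/(π τ_allow))^(1/3) = (16·460200/(π·1.24×10^8))^(1/3) = 0.2664 m.

266 mm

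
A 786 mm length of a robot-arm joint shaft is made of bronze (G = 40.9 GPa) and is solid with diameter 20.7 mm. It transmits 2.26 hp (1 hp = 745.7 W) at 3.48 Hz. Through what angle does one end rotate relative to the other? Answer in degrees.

ω = 2π·3.48 = 21.87 rad/s, so T = P/ω = 2.26×745.7 / 21.87 = 77.07 N·m.
J = πd⁴/32 = π(0.0207)⁴/32 = 1.803×10^-8 m⁴.
θ = T·L/(G·J) = 77.07 × 0.786 / (40.9×10⁹ × 1.803×10^-8) = 0.08217 rad.

4.71°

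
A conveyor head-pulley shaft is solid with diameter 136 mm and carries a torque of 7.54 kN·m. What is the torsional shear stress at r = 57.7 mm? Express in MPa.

J = πd⁴/32 = π(0.136)⁴/32 = 3.359×10^-5 m⁴.
Shear stress varies linearly with radius: τ = T·r/J = 7540 × 0.0577 / 3.359×10^-5 = 1.295×10^7 Pa.

13.0 MPa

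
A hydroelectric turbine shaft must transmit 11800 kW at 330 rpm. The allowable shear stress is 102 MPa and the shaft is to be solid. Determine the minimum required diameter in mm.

257 mm

ω = 2π·330/60 = 34.56 rad/s, so T = P/ω = 11800×10³ / 34.56 = 341500 N·m.
For a solid shaft τ_max = 16T/(πd³), so d = (16T/(π τ_allow))^(1/3) = (16·341500/(π·1.02×10^8))^(1/3) = 0.2574 m.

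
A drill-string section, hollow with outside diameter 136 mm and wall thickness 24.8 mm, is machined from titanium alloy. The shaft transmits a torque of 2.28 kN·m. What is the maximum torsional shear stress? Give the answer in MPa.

5.51 MPa

J = π(d_o⁴ − d_i⁴)/32 = π(0.136⁴ − 0.0864⁴)/32 = 2.811×10^-5 m⁴.
τ_max = T·r/J = 2280 × 0.0680 / 2.811×10^-5 = 5.515×10^6 Pa.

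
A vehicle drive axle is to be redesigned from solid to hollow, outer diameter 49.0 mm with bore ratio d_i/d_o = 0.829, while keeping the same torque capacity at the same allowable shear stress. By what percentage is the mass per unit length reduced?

52.1 %

Equal τ_max and T ⇒ the solid shaft needs d_s³ = d_o³(1−k⁴), so d_s = 49.0·(1−0.829⁴)^(1/3) = 39.60 mm.
Area ratio A_h/A_s = d_o²(1−k²)/d_s² = (1−k²)/(1−k⁴)^(2/3) = 0.4789.
Mass saving = 1 − 0.4789 = 52.1 %.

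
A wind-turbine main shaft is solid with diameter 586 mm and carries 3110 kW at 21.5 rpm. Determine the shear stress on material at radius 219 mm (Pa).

2.61e7 Pa

ω = 2π·21.5/60 = 2.251 rad/s, so T = P/ω = 3110×10³ / 2.251 = 1.381e6 N·m.
J = πd⁴/32 = π(0.586)⁴/32 = 0.01158 m⁴.
Shear stress varies linearly with radius: τ = T·r/J = 1.381e6 × 0.219 / 0.01158 = 2.613×10^7 Pa.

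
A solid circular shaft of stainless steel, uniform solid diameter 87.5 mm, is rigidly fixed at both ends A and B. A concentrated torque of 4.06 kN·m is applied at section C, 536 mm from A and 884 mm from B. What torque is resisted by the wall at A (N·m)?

2530 N·m

With uniform GJ and both ends fixed, compatibility θ_AC = θ_CB gives T_A·a = T_B·b, together with T_A + T_B = T₀.
T_A = T₀·b/(a+b) = 4060·884/1420 = 2527 N·m; T_B = 1533 N·m.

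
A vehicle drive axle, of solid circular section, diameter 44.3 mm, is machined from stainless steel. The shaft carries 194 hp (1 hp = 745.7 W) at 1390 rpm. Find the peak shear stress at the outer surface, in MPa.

ω = 2π·1390/60 = 145.6 rad/s, so T = P/ω = 194×745.7 / 145.6 = 993.9 N·m.
J = πd⁴/32 = π(0.0443)⁴/32 = 3.781×10^-7 m⁴.
τ_max = T·r/J = 993.9 × 0.0221 / 3.781×10^-7 = 5.822×10^7 Pa.

58.2 MPa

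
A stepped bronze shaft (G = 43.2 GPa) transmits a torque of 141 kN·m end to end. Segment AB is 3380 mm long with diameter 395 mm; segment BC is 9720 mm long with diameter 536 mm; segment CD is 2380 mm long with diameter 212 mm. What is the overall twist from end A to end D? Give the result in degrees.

J_AB = π(0.395)⁴/32 = 2.39×10^-3 m⁴; J_BC = π(0.536)⁴/32 = 8.10×10^-3 m⁴; J_CD = π(0.212)⁴/32 = 1.98×10^-4 m⁴.
θ = (T/G)·Σ L_i/J_i = (141000/43.2×10⁹)·(3.38/2.39×10^-3 + 9.72/8.10×10^-3 + 2.38/1.98×10^-4) = 0.04770 rad.

2.73°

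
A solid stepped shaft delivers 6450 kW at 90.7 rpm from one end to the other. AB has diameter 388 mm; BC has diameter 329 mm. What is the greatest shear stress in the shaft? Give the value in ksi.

ω = 2π·90.7/60 = 9.498 rad/s, so T = P/ω = 6450×10³ / 9.498 = 679100 N·m.
Under the same torque, τ_max = 16T/(πd³) is largest where d is smallest — segment BC (d = 329 mm).
τ_max = 16·679100/(π·(0.329)³) = 9.712×10^7 Pa.

14.1 ksi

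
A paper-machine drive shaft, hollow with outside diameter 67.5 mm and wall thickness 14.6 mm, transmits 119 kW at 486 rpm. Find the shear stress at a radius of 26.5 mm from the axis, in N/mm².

ω = 2π·486/60 = 50.89 rad/s, so T = P/ω = 119×10³ / 50.89 = 2338 N·m.
J = π(d_o⁴ − d_i⁴)/32 = π(0.0675⁴ − 0.0383⁴)/32 = 1.827×10^-6 m⁴.
Shear stress varies linearly with radius: τ = T·r/J = 2338 × 0.0265 / 1.827×10^-6 = 3.392×10^7 Pa.

33.9 N/mm²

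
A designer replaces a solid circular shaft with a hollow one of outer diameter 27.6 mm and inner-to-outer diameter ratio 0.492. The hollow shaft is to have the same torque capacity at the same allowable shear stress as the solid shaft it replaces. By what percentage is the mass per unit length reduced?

Equal τ_max and T ⇒ the solid shaft needs d_s³ = d_o³(1−k⁴), so d_s = 27.6·(1−0.492⁴)^(1/3) = 27.05 mm.
Area ratio A_h/A_s = d_o²(1−k²)/d_s² = (1−k²)/(1−k⁴)^(2/3) = 0.7891.
Mass saving = 1 − 0.7891 = 21.1 %.

21.1 %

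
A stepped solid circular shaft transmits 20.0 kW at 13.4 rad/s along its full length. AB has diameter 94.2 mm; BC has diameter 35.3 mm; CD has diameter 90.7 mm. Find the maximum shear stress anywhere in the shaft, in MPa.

173 MPa

ω = 13.4 rad/s, so T = P/ω = 20.0×10³ / 13.40 = 1493 N·m.
Under the same torque, τ_max = 16T/(πd³) is largest where d is smallest — segment BC (d = 35.3 mm).
τ_max = 16·1493/(π·(0.0353)³) = 1.728×10^8 Pa.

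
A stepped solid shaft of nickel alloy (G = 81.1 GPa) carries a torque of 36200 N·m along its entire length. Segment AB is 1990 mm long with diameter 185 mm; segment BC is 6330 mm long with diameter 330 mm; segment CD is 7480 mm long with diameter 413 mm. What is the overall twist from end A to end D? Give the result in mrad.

J_AB = π(0.185)⁴/32 = 1.15×10^-4 m⁴; J_BC = π(0.330)⁴/32 = 1.16×10^-3 m⁴; J_CD = π(0.413)⁴/32 = 2.86×10^-3 m⁴.
θ = (T/G)·Σ L_i/J_i = (36200/81.1×10⁹)·(1.99/1.15×10^-4 + 6.33/1.16×10^-3 + 7.48/2.86×10^-3) = 0.01132 rad.

11.3 mrad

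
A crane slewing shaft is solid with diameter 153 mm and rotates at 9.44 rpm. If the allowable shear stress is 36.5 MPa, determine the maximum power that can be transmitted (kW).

J = πd⁴/32 = π(0.153)⁴/32 = 5.380×10^-5 m⁴.
T_max = τ_allow·J/r = 3.65×10^7 × 5.380×10^-5 / 0.0765 = 25670 N·m.
ω = 2π·9.44/60 = 0.9886 rad/s, so P_max = T_max·ω = 2.537×10^4 W.

25.4 kW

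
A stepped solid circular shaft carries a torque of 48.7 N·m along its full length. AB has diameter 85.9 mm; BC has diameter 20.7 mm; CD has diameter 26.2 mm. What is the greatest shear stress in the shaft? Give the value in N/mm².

Under the same torque, τ_max = 16T/(πd³) is largest where d is smallest — segment BC (d = 20.7 mm).
τ_max = 16·48.70/(π·(0.0207)³) = 2.796×10^7 Pa.

28.0 N/mm²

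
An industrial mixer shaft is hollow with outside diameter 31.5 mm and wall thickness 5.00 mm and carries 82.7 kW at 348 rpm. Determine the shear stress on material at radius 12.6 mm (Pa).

3.78e8 Pa

ω = 2π·348/60 = 36.44 rad/s, so T = P/ω = 82.7×10³ / 36.44 = 2269 N·m.
J = π(d_o⁴ − d_i⁴)/32 = π(0.0315⁴ − 0.0215⁴)/32 = 7.568×10^-8 m⁴.
Shear stress varies linearly with radius: τ = T·r/J = 2269 × 0.0126 / 7.568×10^-8 = 3.778×10^8 Pa.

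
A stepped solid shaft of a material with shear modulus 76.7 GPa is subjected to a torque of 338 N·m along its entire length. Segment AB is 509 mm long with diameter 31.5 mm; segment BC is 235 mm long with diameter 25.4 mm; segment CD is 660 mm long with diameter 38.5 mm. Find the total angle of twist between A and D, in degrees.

3.55°

J_AB = π(0.0315)⁴/32 = 9.67×10^-8 m⁴; J_BC = π(0.0254)⁴/32 = 4.09×10^-8 m⁴; J_CD = π(0.0385)⁴/32 = 2.16×10^-7 m⁴.
θ = (T/G)·Σ L_i/J_i = (338.0/76.7×10⁹)·(0.509/9.67×10^-8 + 0.235/4.09×10^-8 + 0.660/2.16×10^-7) = 0.06203 rad.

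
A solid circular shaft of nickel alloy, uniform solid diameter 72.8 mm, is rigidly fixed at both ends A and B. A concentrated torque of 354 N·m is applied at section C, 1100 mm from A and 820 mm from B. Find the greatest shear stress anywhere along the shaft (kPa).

With uniform GJ and both ends fixed, compatibility θ_AC = θ_CB gives T_A·a = T_B·b, together with T_A + T_B = T₀.
T_A = T₀·b/(a+b) = 354.0·820/1920 = 151.2 N·m; T_B = 202.8 N·m.
τ in each portion: τ_AC = 2.00×10^6 Pa, τ_CB = 2.68×10^6 Pa; maximum is in CB.
τ_max = T_CB·r/J = 202.8·0.0364/2.76×10^-6 = 2.677×10^6 Pa.

2680 kPa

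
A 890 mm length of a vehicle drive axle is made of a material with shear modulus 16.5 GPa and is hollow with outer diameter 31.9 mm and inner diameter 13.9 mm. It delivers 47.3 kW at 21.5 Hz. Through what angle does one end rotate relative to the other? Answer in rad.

ω = 2π·21.5 = 135.1 rad/s, so T = P/ω = 47.3×10³ / 135.1 = 350.1 N·m.
J = π(d_o⁴ − d_i⁴)/32 = π(0.0319⁴ − 0.0139⁴)/32 = 9.800×10^-8 m⁴.
θ = T·L/(G·J) = 350.1 × 0.890 / (16.5×10⁹ × 9.800×10^-8) = 0.1927 rad.

0.193 rad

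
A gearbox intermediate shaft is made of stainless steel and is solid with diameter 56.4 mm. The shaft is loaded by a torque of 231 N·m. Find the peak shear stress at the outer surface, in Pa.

J = πd⁴/32 = π(0.0564)⁴/32 = 9.934×10^-7 m⁴.
τ_max = T·r/J = 231.0 × 0.0282 / 9.934×10^-7 = 6.558×10^6 Pa.

6.56e6 Pa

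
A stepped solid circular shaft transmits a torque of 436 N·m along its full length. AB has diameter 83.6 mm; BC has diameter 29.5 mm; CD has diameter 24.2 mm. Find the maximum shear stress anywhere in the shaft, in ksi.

Under the same torque, τ_max = 16T/(πd³) is largest where d is smallest — segment CD (d = 24.2 mm).
τ_max = 16·436.0/(π·(0.0242)³) = 1.567×10^8 Pa.

22.7 ksi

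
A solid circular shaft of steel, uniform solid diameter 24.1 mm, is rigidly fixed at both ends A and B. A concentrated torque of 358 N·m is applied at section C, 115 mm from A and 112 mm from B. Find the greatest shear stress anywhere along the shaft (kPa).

With uniform GJ and both ends fixed, compatibility θ_AC = θ_CB gives T_A·a = T_B·b, together with T_A + T_B = T₀.
T_A = T₀·b/(a+b) = 358.0·112/227.0 = 176.6 N·m; T_B = 181.4 N·m.
τ in each portion: τ_AC = 6.43×10^7 Pa, τ_CB = 6.60×10^7 Pa; maximum is in CB.
τ_max = T_CB·r/J = 181.4·0.0120/3.31×10^-8 = 6.599×10^7 Pa.

66000 kPa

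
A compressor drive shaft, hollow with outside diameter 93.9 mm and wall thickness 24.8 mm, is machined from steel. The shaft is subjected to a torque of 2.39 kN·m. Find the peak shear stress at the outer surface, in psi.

J = π(d_o⁴ − d_i⁴)/32 = π(0.0939⁴ − 0.0443⁴)/32 = 7.254×10^-6 m⁴.
τ_max = T·r/J = 2390 × 0.0470 / 7.254×10^-6 = 1.547×10^7 Pa.

2240 psi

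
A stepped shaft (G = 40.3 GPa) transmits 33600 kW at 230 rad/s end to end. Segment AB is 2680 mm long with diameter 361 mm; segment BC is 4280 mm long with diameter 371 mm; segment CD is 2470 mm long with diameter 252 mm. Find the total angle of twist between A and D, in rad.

0.0368 rad

ω = 230 rad/s, so T = P/ω = 33600×10³ / 230.0 = 146100 N·m.
J_AB = π(0.361)⁴/32 = 1.67×10^-3 m⁴; J_BC = π(0.371)⁴/32 = 1.86×10^-3 m⁴; J_CD = π(0.252)⁴/32 = 3.96×10^-4 m⁴.
θ = (T/G)·Σ L_i/J_i = (146100/40.3×10⁹)·(2.68/1.67×10^-3 + 4.28/1.86×10^-3 + 2.47/3.96×10^-4) = 0.03678 rad.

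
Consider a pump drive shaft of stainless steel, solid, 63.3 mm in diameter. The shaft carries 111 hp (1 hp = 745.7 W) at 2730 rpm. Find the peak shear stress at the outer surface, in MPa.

5.81 MPa

ω = 2π·2730/60 = 285.9 rad/s, so T = P/ω = 111×745.7 / 285.9 = 289.5 N·m.
J = πd⁴/32 = π(0.0633)⁴/32 = 1.576×10^-6 m⁴.
τ_max = T·r/J = 289.5 × 0.0316 / 1.576×10^-6 = 5.814×10^6 Pa.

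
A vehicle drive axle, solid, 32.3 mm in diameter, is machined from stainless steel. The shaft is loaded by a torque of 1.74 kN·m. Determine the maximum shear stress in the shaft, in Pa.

2.63e8 Pa

J = πd⁴/32 = π(0.0323)⁴/32 = 1.069×10^-7 m⁴.
τ_max = T·r/J = 1740 × 0.0161 / 1.069×10^-7 = 2.630×10^8 Pa.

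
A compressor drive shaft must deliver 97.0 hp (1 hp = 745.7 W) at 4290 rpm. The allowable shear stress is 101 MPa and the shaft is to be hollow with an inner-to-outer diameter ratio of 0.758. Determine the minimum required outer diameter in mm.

ω = 2π·4290/60 = 449.2 rad/s, so T = P/ω = 97.0×745.7 / 449.2 = 161.0 N·m.
For a hollow shaft with d_i/d_o = 0.758: τ_max = 16T/(π d_o³ (1−k⁴)), so d_o = [16T/(π τ_allow (1−k⁴))]^(1/3) = [16·161.0/(π·1.01×10^8·0.6699)]^(1/3) = 0.02297 m.

23.0 mm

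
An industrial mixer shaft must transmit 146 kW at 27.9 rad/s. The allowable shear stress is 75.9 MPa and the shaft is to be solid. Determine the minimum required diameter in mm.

70.5 mm

ω = 27.9 rad/s, so T = P/ω = 146×10³ / 27.90 = 5233 N·m.
For a solid shaft τ_max = 16T/(πd³), so d = (16T/(π τ_allow))^(1/3) = (16·5233/(π·7.59×10^7))^(1/3) = 0.07055 m.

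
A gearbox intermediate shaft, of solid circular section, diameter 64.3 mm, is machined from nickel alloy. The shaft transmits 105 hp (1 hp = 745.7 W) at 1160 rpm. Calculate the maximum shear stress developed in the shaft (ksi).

1.79 ksi

ω = 2π·1160/60 = 121.5 rad/s, so T = P/ω = 105×745.7 / 121.5 = 644.6 N·m.
J = πd⁴/32 = π(0.0643)⁴/32 = 1.678×10^-6 m⁴.
τ_max = T·r/J = 644.6 × 0.0321 / 1.678×10^-6 = 1.235×10^7 Pa.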